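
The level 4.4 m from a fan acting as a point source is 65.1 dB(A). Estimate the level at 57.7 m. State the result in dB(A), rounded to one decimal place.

42.7 dB(A)

Point-source attenuation: ΔL = 20·log₁₀(r₂/r₁) = 20·log₁₀(57.7/4.4) = 22.354 dB.
L₂ = 65.1 − 20·log₁₀(57.7/4.4) = 65.1 − 22.354 = 42.75 dB(A).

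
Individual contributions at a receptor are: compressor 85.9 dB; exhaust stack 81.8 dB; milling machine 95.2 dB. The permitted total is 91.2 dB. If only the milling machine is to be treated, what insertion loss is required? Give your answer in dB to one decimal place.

6.3 dB

The untreated sources together contribute 10^(85.9/10) + 10^(81.8/10) = 5.404e+08, i.e. 87.33 dB.
To meet 91.2 dB overall, the treated milling machine may contribute at most 10^(91.2/10) − 5.404e+08 = 7.779e+08, i.e. 88.91 dB.
Required insertion loss = 95.2 − 88.91 = 6.29 dB.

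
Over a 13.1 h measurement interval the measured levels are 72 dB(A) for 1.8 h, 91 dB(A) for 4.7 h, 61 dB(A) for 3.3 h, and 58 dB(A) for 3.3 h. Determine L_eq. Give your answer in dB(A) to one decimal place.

L_eq = 10·log₁₀[(1/T)·Σ tᵢ·10^(Lᵢ/10)] with T = 13.1 h.
Σ tᵢ·10^(Lᵢ/10) = 1.8·10^(72/10) + 4.7·10^(91/10) + 3.3·10^(61/10) + 3.3·10^(58/10) = 5.952e+09.
L_eq = 10·log₁₀(5.952e+09/13.1) = 86.57 dB(A).

86.6 dB(A)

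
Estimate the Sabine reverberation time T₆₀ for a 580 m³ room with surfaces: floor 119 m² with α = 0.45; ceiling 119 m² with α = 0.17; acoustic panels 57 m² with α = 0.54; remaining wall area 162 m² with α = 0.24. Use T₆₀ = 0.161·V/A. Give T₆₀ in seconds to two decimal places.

0.65 s

Summing Sᵢαᵢ: 119·0.45 + 119·0.17 + 57·0.54 + 162·0.24 = 143.44 m².
T₆₀ = 0.161 × 580 / 143.44 = 0.651 s.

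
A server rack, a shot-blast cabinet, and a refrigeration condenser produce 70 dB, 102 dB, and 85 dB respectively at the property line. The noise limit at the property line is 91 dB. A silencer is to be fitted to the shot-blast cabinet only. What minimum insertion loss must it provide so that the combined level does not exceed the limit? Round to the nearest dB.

12 dB

Everything except the shot-blast cabinet sums to 10^(70/10) + 10^(85/10) = 3.262e+08 in linear terms, 85.14 dB.
The limit corresponds to 10^(91/10) = 1.259e+09; subtracting the fixed part leaves 9.327e+08 for the shot-blast cabinet, i.e. 89.70 dB.
Required insertion loss = 102 − 89.70 = 12.30 dB.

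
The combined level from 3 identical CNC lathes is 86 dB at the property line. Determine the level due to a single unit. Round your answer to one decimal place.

81.2 dB

For N identical incoherent sources L_total = L₁ + 10·log₁₀ N, so L₁ = 86 − 10·log₁₀(3) = 86 − 4.771.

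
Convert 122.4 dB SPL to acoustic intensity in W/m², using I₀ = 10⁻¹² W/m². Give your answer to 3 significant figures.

L = 10·log₁₀(I/I₀) ⇒ I = I₀·10^(L/10) = 10⁻¹² × 10^12.24.

1.74 W/m²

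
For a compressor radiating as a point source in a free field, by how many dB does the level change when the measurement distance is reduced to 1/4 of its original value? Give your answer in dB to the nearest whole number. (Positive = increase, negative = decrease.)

Point-source spreading: ΔL = −20·log₁₀(r₂/r₁).
ΔL = −20·log₁₀(0.25) = +12.04 dB.

+12 dB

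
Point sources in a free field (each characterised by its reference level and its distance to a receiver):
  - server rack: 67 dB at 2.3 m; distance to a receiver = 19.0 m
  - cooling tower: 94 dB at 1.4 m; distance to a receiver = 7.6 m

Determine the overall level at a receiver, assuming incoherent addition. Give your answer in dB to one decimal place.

79.3 dB

First find each source's level at the receiver (point-source: −20·log₁₀(r/r_ref)), then combine on an intensity basis.
server rack: 67 − 20·log₁₀(19.0/2.3) = 67 − 18.34 = 48.66 dB.
cooling tower: 94 − 20·log₁₀(7.6/1.4) = 94 − 14.69 = 79.31 dB.
Σ 10^(L/10) = 8.531e+07 → L_total = 10·log₁₀(8.531e+07) = 79.31 dB.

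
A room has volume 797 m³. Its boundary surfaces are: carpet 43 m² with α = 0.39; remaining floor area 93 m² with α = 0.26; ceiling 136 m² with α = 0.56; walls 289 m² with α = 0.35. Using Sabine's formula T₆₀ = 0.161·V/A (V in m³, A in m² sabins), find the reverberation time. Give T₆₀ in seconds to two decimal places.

A = Σ Sᵢαᵢ = 43·0.39 + 93·0.26 + 136·0.56 + 289·0.35 = 218.26 m².
T₆₀ = 0.161 × 797 / 218.26 = 0.588 s.

0.59 s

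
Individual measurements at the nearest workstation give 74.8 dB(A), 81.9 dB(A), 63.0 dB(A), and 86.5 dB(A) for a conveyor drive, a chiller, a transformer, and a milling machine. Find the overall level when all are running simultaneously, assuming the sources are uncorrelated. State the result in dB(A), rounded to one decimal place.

Incoherent sources combine by intensity addition: L_total = 10·log₁₀(Σ 10^(L_i/10)).
Σ 10^(L/10) = 10^(74.8/10) + 10^(81.9/10) + 10^(63.0/10) + 10^(86.5/10) = 6.338e+08.
L_total = 10·log₁₀(6.338e+08) = 88.02 dB(A).

88.0 dB(A)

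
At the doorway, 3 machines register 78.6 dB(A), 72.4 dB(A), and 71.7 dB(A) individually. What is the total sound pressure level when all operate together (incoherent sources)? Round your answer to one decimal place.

80.2 dB(A)

For uncorrelated sources the intensities add, so convert each level to linear form, sum, and take 10·log₁₀ of the total.
Σ 10^(L/10) = 10^(78.6/10) + 10^(72.4/10) + 10^(71.7/10) = 1.046e+08.
L_total = 10·log₁₀(1.046e+08) = 80.20 dB(A).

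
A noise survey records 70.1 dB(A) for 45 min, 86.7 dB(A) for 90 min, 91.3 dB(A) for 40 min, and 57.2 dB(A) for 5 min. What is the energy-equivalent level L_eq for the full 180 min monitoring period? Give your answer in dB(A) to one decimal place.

Weight each interval's intensity by its duration and average over T = 180 min:
Σ tᵢ·10^(Lᵢ/10) = 45·10^(70.1/10) + 90·10^(86.7/10) + 40·10^(91.3/10) + 5·10^(57.2/10) = 9.652e+10.
L_eq = 10·log₁₀(9.652e+10/180) = 87.29 dB(A).

87.3 dB(A)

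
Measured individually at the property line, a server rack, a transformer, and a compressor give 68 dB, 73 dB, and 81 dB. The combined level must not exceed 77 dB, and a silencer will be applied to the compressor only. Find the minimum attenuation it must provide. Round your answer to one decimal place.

7.2 dB

Fixed contribution from the other sources: Σ 10^(L/10) = 10^(68/10) + 10^(73/10) = 2.626e+07 (74.19 dB).
To meet 77 dB overall, the treated compressor may contribute at most 10^(77/10) − 2.626e+07 = 2.386e+07, i.e. 73.78 dB.
Required insertion loss = 81 − 73.78 = 7.22 dB.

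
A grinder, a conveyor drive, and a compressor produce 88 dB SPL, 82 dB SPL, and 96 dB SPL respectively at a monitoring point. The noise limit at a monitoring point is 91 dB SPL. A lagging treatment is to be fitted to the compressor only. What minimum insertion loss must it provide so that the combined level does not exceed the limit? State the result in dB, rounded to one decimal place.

9.3 dB

Everything except the compressor sums to 10^(88/10) + 10^(82/10) = 7.894e+08 in linear terms, 88.97 dB SPL.
The limit corresponds to 10^(91/10) = 1.259e+09; subtracting the fixed part leaves 4.695e+08 for the compressor, i.e. 86.72 dB SPL.
Required insertion loss = 96 − 86.72 = 9.28 dB.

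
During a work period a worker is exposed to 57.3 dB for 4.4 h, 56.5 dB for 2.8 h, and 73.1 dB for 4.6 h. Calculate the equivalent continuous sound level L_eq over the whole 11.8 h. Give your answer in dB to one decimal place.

69.2 dB

The energy average is taken in the linear domain: L_eq = 10·log₁₀[(Σ tᵢ·10^(Lᵢ/10))/T], T = 11.8 h.
Σ tᵢ·10^(Lᵢ/10) = 4.4·10^(57.3/10) + 2.8·10^(56.5/10) + 4.6·10^(73.1/10) = 9.753e+07.
L_eq = 10·log₁₀(9.753e+07/11.8) = 69.17 dB.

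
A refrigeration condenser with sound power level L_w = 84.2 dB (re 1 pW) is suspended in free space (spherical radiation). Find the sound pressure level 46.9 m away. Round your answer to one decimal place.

The power spreads over a sphere of area 4π·r², so L_p = L_w − 10·log₁₀(4π·r²).
4π·r² = 2.764e+04 m², 10·log₁₀ of that is 44.416 dB.
L_p = 84.2 − 44.416 = 39.78 dB.

39.8 dB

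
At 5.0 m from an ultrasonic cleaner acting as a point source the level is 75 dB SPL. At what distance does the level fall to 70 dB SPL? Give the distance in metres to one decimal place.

8.9 m

Point-source spreading drops the level by 20·log₁₀(r₂/r₁); inverting, r₂/r₁ = 10^(ΔL/20).
r₂ = 5.0·10^((75−70)/20) = 5.0·10^(5.0/20) = 8.89 m.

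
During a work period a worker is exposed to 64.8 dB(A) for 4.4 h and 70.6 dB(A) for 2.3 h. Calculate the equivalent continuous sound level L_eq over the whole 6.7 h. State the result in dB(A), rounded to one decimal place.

67.7 dB(A)

The energy average is taken in the linear domain: L_eq = 10·log₁₀[(Σ tᵢ·10^(Lᵢ/10))/T], T = 6.7 h.
Σ tᵢ·10^(Lᵢ/10) = 4.4·10^(64.8/10) + 2.3·10^(70.6/10) = 3.970e+07.
L_eq = 10·log₁₀(3.970e+07/6.7) = 67.73 dB(A).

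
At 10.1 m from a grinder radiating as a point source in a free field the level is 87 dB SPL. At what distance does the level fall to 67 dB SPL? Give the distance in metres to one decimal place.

The 20.0 dB drop corresponds to a distance ratio of 10^(20.0/20) for a point source.
r₂ = 10.1·10^((87−67)/20) = 10.1·10^(20.0/20) = 101.00 m.

101.0 m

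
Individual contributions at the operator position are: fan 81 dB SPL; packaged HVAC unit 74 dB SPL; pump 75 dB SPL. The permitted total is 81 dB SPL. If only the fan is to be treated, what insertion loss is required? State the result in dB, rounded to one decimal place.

Fixed contribution from the other sources: Σ 10^(L/10) = 10^(74/10) + 10^(75/10) = 5.674e+07 (77.54 dB SPL).
To meet 81 dB SPL overall, the treated fan may contribute at most 10^(81/10) − 5.674e+07 = 6.915e+07, i.e. 78.40 dB SPL.
Required insertion loss = 81 − 78.40 = 2.60 dB.

2.6 dB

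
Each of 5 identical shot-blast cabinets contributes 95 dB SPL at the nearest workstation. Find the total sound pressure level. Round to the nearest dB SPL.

102 dB SPL

With 5 equal, uncorrelated contributions the intensity is 5× that of one unit, giving a rise of 10·log₁₀ 5.
L_total = 95 + 10·log₁₀(5) = 95 + 6.990 = 101.99 dB SPL.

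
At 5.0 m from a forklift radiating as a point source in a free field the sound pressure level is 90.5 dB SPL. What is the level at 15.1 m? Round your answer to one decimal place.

Spherical spreading from a point source gives a 20·log₁₀(r₂/r₁) drop.
L₂ = 90.5 − 20·log₁₀(15.1/5.0) = 90.5 − 9.600 = 80.90 dB SPL.

80.9 dB SPL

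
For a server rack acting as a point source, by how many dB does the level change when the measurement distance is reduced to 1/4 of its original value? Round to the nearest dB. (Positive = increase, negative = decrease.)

+12 dB

A point source loses 6 dB per doubling of distance; generally ΔL = −20·log₁₀(r₂/r₁).
ΔL = −20·log₁₀(0.25) = +12.04 dB.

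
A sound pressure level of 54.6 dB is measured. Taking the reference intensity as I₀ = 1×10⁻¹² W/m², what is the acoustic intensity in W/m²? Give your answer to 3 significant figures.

2.88e-07 W/m²

I/I₀ = 10^(54.6/10) = 2.884e+05, so I = 2.884e+05 × 10⁻¹² W/m².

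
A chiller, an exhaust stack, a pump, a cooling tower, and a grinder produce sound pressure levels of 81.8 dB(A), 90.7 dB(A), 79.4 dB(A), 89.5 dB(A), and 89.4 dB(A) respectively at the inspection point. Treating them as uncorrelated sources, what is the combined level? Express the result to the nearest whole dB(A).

For uncorrelated sources the intensities add, so convert each level to linear form, sum, and take 10·log₁₀ of the total.
Σ 10^(L/10) = 10^(81.8/10) + 10^(90.7/10) + 10^(79.4/10) + 10^(89.5/10) + 10^(89.4/10) = 3.176e+09.
L_total = 10·log₁₀(3.176e+09) = 95.02 dB(A).

95 dB(A)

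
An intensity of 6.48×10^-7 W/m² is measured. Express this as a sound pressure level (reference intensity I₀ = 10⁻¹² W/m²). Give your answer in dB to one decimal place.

58.1 dB

I/I₀ = 6.48×10^-7/10⁻¹² = 6.48×10^5, and L = 10·log₁₀(I/I₀).
L = 10·(0.8116 + 5) = 58.12 dB.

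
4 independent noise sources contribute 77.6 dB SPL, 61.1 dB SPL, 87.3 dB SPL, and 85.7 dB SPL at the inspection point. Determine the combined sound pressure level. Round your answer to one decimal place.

Incoherent sources combine by intensity addition: L_total = 10·log₁₀(Σ 10^(L_i/10)).
Σ 10^(L/10) = 10^(77.6/10) + 10^(61.1/10) + 10^(87.3/10) + 10^(85.7/10) = 9.674e+08.
L_total = 10·log₁₀(9.674e+08) = 89.86 dB SPL.

89.9 dB SPL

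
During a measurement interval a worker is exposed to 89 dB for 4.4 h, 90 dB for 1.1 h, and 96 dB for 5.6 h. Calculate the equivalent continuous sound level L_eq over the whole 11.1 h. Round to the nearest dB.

The energy average is taken in the linear domain: L_eq = 10·log₁₀[(Σ tᵢ·10^(Lᵢ/10))/T], T = 11.1 h.
Σ tᵢ·10^(Lᵢ/10) = 4.4·10^(89/10) + 1.1·10^(90/10) + 5.6·10^(96/10) = 2.689e+10.
L_eq = 10·log₁₀(2.689e+10/11.1) = 93.84 dB.

94 dB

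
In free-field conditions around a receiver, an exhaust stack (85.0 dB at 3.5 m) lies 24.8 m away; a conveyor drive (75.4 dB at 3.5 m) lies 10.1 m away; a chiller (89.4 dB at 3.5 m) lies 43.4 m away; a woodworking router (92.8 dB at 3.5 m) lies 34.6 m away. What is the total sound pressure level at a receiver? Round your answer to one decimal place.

75.5 dB

First find each source's level at the receiver (point-source: −20·log₁₀(r/r_ref)), then combine on an intensity basis.
exhaust stack: 85.0 − 20·log₁₀(24.8/3.5) = 85.0 − 17.01 = 67.99 dB.
conveyor drive: 75.4 − 20·log₁₀(10.1/3.5) = 75.4 − 9.21 = 66.19 dB.
chiller: 89.4 − 20·log₁₀(43.4/3.5) = 89.4 − 21.87 = 67.53 dB.
woodworking router: 92.8 − 20·log₁₀(34.6/3.5) = 92.8 − 19.90 = 72.90 dB.
Σ 10^(L/10) = 3.562e+07 → L_total = 10·log₁₀(3.562e+07) = 75.52 dB.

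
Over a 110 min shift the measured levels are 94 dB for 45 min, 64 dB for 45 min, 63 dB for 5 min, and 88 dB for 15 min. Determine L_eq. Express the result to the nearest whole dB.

90 dB

Weight each interval's intensity by its duration and average over T = 110 min:
Σ tᵢ·10^(Lᵢ/10) = 45·10^(94/10) + 45·10^(64/10) + 5·10^(63/10) + 15·10^(88/10) = 1.226e+11.
L_eq = 10·log₁₀(1.226e+11/110) = 90.47 dB.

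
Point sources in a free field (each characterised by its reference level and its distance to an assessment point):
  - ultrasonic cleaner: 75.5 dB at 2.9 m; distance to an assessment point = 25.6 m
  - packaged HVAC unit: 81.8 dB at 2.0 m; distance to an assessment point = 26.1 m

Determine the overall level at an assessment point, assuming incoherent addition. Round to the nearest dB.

61 dB

Propagate each source to the receiver with L = L_ref − 20·log₁₀(r/r_ref), then add intensities.
ultrasonic cleaner: 75.5 − 20·log₁₀(25.6/2.9) = 75.5 − 18.92 = 56.58 dB.
packaged HVAC unit: 81.8 − 20·log₁₀(26.1/2.0) = 81.8 − 22.31 = 59.49 dB.
Σ 10^(L/10) = 1.344e+06 → L_total = 10·log₁₀(1.344e+06) = 61.28 dB.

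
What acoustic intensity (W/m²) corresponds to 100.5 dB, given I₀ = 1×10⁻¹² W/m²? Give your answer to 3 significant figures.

0.0112 W/m²

L = 10·log₁₀(I/I₀) ⇒ I = I₀·10^(L/10) = 10⁻¹² × 10^10.05.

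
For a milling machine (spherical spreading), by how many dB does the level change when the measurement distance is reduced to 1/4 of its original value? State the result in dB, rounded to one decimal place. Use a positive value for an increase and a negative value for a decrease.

+12.0 dB

A point source loses 6 dB per doubling of distance; generally ΔL = −20·log₁₀(r₂/r₁).
ΔL = −20·log₁₀(0.25) = +12.04 dB.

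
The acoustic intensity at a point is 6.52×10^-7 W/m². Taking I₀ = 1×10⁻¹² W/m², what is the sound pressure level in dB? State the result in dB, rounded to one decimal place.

58.1 dB

I/I₀ = 6.52×10^-7/10⁻¹² = 6.52×10^5, and L = 10·log₁₀(I/I₀).
L = 10·(0.8142 + 5) = 58.14 dB.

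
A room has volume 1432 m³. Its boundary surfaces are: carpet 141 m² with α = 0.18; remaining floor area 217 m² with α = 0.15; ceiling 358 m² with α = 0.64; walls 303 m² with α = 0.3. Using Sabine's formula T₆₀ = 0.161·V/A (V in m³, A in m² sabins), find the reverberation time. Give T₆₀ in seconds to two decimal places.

Total absorption A = 141·0.18 + 217·0.15 + 358·0.64 + 303·0.3 = 377.95 m² sabins.
T₆₀ = 0.161 × 1432 / 377.95 = 0.610 s.

0.61 s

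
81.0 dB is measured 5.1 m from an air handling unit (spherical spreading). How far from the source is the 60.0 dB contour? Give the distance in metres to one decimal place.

Point-source spreading drops the level by 20·log₁₀(r₂/r₁); inverting, r₂/r₁ = 10^(ΔL/20).
r₂ = 5.1·10^((81.0−60.0)/20) = 5.1·10^(21.0/20) = 57.22 m.

57.2 m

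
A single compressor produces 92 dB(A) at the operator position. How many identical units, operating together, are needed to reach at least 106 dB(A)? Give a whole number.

26

The shortfall is 106 − 92 = 14.0 dB, and N units add 10·log₁₀ N, so need 10·log₁₀ N ≥ 14.0.
N ≥ 10^(14.0/10) = 25.119, so N = 26.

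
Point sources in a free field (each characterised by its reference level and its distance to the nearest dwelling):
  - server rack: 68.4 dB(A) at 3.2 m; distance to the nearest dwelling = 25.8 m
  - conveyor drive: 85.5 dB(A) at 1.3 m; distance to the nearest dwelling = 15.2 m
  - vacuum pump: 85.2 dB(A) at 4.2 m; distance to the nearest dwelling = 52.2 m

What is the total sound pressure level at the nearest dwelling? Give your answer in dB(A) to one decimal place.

Propagate each source to the receiver with L = L_ref − 20·log₁₀(r/r_ref), then add intensities.
server rack: 68.4 − 20·log₁₀(25.8/3.2) = 68.4 − 18.13 = 50.27 dB(A).
conveyor drive: 85.5 − 20·log₁₀(15.2/1.3) = 85.5 − 21.36 = 64.14 dB(A).
vacuum pump: 85.2 − 20·log₁₀(52.2/4.2) = 85.2 − 21.89 = 63.31 dB(A).
Σ 10^(L/10) = 4.845e+06 → L_total = 10·log₁₀(4.845e+06) = 66.85 dB(A).

66.9 dB(A)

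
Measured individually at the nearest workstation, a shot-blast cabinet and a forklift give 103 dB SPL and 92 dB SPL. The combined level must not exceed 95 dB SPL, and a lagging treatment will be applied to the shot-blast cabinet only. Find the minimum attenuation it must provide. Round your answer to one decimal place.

Fixed contribution from the other source: Σ 10^(L/10) = 10^(92/10) = 1.585e+09 (92.00 dB SPL).
To meet 95 dB SPL overall, the treated shot-blast cabinet may contribute at most 10^(95/10) − 1.585e+09 = 1.577e+09, i.e. 91.98 dB SPL.
Required insertion loss = 103 − 91.98 = 11.02 dB.

11.0 dB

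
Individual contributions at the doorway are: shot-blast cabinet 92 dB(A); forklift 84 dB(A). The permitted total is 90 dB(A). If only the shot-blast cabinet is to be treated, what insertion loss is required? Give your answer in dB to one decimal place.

3.3 dB

The untreated sources together contribute 10^(84/10) = 2.512e+08, i.e. 84.00 dB(A).
The limit corresponds to 10^(90/10) = 1.000e+09; subtracting the fixed part leaves 7.488e+08 for the shot-blast cabinet, i.e. 88.74 dB(A).
So the shot-blast cabinet must be reduced from 92 to 88.74 dB(A): IL = 3.26 dB.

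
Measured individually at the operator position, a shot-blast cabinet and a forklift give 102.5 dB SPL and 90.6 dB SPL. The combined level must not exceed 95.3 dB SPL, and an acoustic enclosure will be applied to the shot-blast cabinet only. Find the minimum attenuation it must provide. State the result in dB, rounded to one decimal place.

9.0 dB

The untreated sources together contribute 10^(90.6/10) = 1.148e+09, i.e. 90.60 dB SPL.
The limit corresponds to 10^(95.3/10) = 3.388e+09; subtracting the fixed part leaves 2.240e+09 for the shot-blast cabinet, i.e. 93.50 dB SPL.
So the shot-blast cabinet must be reduced from 102.5 to 93.50 dB SPL: IL = 9.00 dB.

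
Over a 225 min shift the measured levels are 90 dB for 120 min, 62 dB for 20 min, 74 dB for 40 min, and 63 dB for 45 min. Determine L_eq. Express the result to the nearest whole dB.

The energy average is taken in the linear domain: L_eq = 10·log₁₀[(Σ tᵢ·10^(Lᵢ/10))/T], T = 225 min.
Σ tᵢ·10^(Lᵢ/10) = 120·10^(90/10) + 20·10^(62/10) + 40·10^(74/10) + 45·10^(63/10) = 1.211e+11.
L_eq = 10·log₁₀(1.211e+11/225) = 87.31 dB.

87 dB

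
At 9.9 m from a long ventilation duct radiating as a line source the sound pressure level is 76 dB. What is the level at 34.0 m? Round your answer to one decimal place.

70.6 dB

Line-source attenuation: ΔL = 10·log₁₀(r₂/r₁) = 10·log₁₀(34.0/9.9) = 5.358 dB.
L₂ = 76 − 10·log₁₀(34.0/9.9) = 76 − 5.358 = 70.64 dB.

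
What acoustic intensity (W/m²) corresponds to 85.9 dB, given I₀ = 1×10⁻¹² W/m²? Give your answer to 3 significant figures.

I/I₀ = 10^(85.9/10) = 3.89e+08, so I = 3.89e+08 × 10⁻¹² W/m².

0.000389 W/m²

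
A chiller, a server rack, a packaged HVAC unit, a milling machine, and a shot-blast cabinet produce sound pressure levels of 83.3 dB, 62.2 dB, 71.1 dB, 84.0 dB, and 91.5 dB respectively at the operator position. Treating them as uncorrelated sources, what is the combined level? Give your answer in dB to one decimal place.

Incoherent sources combine by intensity addition: L_total = 10·log₁₀(Σ 10^(L_i/10)).
Σ 10^(L/10) = 10^(83.3/10) + 10^(62.2/10) + 10^(71.1/10) + 10^(84.0/10) + 10^(91.5/10) = 1.892e+09.
L_total = 10·log₁₀(1.892e+09) = 92.77 dB.

92.8 dB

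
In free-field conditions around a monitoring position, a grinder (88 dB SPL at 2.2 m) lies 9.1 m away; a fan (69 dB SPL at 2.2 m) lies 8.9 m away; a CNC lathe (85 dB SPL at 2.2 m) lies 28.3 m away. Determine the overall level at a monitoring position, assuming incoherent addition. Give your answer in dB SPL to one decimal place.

Propagate each source to the receiver with L = L_ref − 20·log₁₀(r/r_ref), then add intensities.
grinder: 88 − 20·log₁₀(9.1/2.2) = 88 − 12.33 = 75.67 dB SPL.
fan: 69 − 20·log₁₀(8.9/2.2) = 69 − 12.14 = 56.86 dB SPL.
CNC lathe: 85 − 20·log₁₀(28.3/2.2) = 85 − 22.19 = 62.81 dB SPL.
Σ 10^(L/10) = 3.927e+07 → L_total = 10·log₁₀(3.927e+07) = 75.94 dB SPL.

75.9 dB SPL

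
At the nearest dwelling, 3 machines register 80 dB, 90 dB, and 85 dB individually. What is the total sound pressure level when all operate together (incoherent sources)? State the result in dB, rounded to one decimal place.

For uncorrelated sources the intensities add, so convert each level to linear form, sum, and take 10·log₁₀ of the total.
Σ 10^(L/10) = 10^(80/10) + 10^(90/10) + 10^(85/10) = 1.416e+09.
L_total = 10·log₁₀(1.416e+09) = 91.51 dB.

91.5 dB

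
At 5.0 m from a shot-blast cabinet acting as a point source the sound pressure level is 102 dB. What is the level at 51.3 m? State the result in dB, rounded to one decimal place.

Spherical spreading from a point source gives a 20·log₁₀(r₂/r₁) drop.
L₂ = 102 − 20·log₁₀(51.3/5.0) = 102 − 20.223 = 81.78 dB.

81.8 dB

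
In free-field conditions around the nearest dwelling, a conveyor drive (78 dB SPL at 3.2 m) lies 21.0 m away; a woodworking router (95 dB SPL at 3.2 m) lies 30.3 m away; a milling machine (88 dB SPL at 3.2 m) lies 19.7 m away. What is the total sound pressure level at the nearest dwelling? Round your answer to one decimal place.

First find each source's level at the receiver (point-source: −20·log₁₀(r/r_ref)), then combine on an intensity basis.
conveyor drive: 78 − 20·log₁₀(21.0/3.2) = 78 − 16.34 = 61.66 dB SPL.
woodworking router: 95 − 20·log₁₀(30.3/3.2) = 95 − 19.53 = 75.47 dB SPL.
milling machine: 88 − 20·log₁₀(19.7/3.2) = 88 − 15.79 = 72.21 dB SPL.
Σ 10^(L/10) = 5.338e+07 → L_total = 10·log₁₀(5.338e+07) = 77.27 dB SPL.

77.3 dB SPL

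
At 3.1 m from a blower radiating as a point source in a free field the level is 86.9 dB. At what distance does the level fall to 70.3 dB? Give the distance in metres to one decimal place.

21.0 m

The 16.6 dB drop corresponds to a distance ratio of 10^(16.6/20) for a point source.
r₂ = 3.1·10^((86.9−70.3)/20) = 3.1·10^(16.6/20) = 20.96 m.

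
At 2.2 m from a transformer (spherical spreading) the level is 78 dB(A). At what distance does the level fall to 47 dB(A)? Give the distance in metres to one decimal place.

78.1 m

Point-source spreading drops the level by 20·log₁₀(r₂/r₁); inverting, r₂/r₁ = 10^(ΔL/20).
r₂ = 2.2·10^((78−47)/20) = 2.2·10^(31.0/20) = 78.06 m.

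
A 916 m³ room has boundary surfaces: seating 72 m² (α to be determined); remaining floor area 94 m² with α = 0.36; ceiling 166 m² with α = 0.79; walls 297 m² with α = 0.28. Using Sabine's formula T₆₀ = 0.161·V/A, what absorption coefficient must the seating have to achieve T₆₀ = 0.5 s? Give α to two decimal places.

0.65

From T₆₀ = 0.161·V/A, the target T₆₀ = 0.5 s needs A = 0.161·916/0.5 = 294.95 m².
Absorption from the other surfaces = 94·0.36 + 166·0.79 + 297·0.28 = 248.14 m², so the seating must supply 46.81 m² over 72 m².
α = 46.81/72 = 0.650.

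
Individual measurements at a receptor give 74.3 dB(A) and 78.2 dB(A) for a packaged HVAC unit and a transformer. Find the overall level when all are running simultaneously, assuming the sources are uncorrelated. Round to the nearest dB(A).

For uncorrelated sources the intensities add, so convert each level to linear form, sum, and take 10·log₁₀ of the total.
Σ 10^(L/10) = 10^(74.3/10) + 10^(78.2/10) = 9.298e+07.
L_total = 10·log₁₀(9.298e+07) = 79.68 dB(A).

80 dB(A)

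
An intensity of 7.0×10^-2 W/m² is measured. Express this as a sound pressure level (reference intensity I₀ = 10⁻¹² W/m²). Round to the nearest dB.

108 dB

L = 10·log₁₀(I/I₀) = 10·log₁₀(7.0×10^-2/10⁻¹²) = 10·log₁₀(7.0×10^10).
L = 10·(0.8451 + 10) = 108.45 dB.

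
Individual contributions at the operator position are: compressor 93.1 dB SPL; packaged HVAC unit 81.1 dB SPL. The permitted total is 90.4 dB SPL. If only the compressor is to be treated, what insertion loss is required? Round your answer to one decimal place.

The untreated sources together contribute 10^(81.1/10) = 1.288e+08, i.e. 81.10 dB SPL.
The limit corresponds to 10^(90.4/10) = 1.096e+09; subtracting the fixed part leaves 9.677e+08 for the compressor, i.e. 89.86 dB SPL.
So the compressor must be reduced from 93.1 to 89.86 dB SPL: IL = 3.24 dB.

3.2 dB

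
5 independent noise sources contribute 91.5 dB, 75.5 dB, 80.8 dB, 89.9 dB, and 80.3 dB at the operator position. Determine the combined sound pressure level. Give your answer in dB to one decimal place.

94.2 dB

Incoherent sources combine by intensity addition: L_total = 10·log₁₀(Σ 10^(L_i/10)).
Σ 10^(L/10) = 10^(91.5/10) + 10^(75.5/10) + 10^(80.8/10) + 10^(89.9/10) + 10^(80.3/10) = 2.653e+09.
L_total = 10·log₁₀(2.653e+09) = 94.24 dB.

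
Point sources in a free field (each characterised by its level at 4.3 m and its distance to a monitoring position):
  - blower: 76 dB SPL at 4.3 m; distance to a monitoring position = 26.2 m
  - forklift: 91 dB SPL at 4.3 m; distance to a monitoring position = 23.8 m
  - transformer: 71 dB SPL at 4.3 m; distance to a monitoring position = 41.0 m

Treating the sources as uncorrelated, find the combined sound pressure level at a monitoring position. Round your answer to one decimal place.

Apply inverse-square spreading to bring every level to the receiver, then sum 10^(L/10).
blower: 76 − 20·log₁₀(26.2/4.3) = 76 − 15.70 = 60.30 dB SPL.
forklift: 91 − 20·log₁₀(23.8/4.3) = 91 − 14.86 = 76.14 dB SPL.
transformer: 71 − 20·log₁₀(41.0/4.3) = 71 − 19.59 = 51.41 dB SPL.
Σ 10^(L/10) = 4.231e+07 → L_total = 10·log₁₀(4.231e+07) = 76.26 dB SPL.

76.3 dB SPL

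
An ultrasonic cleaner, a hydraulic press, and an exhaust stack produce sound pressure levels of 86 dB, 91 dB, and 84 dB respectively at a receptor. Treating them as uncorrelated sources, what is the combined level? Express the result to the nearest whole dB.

93 dB

For uncorrelated sources the intensities add, so convert each level to linear form, sum, and take 10·log₁₀ of the total.
Σ 10^(L/10) = 10^(86/10) + 10^(91/10) + 10^(84/10) = 1.908e+09.
L_total = 10·log₁₀(1.908e+09) = 92.81 dB.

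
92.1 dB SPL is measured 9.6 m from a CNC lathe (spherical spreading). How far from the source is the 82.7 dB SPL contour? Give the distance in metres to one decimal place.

The 9.4 dB drop corresponds to a distance ratio of 10^(9.4/20) for a point source.
r₂ = 9.6·10^((92.1−82.7)/20) = 9.6·10^(9.4/20) = 28.33 m.

28.3 m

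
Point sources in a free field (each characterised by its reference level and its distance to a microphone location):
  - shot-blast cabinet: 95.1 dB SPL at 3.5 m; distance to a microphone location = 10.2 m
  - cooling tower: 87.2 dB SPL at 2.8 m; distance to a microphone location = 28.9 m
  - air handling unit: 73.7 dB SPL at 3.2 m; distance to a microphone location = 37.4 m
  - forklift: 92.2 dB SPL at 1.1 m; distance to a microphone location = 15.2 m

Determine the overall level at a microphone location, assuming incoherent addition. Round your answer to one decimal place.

Apply inverse-square spreading to bring every level to the receiver, then sum 10^(L/10).
shot-blast cabinet: 95.1 − 20·log₁₀(10.2/3.5) = 95.1 − 9.29 = 85.81 dB SPL.
cooling tower: 87.2 − 20·log₁₀(28.9/2.8) = 87.2 − 20.27 = 66.93 dB SPL.
air handling unit: 73.7 − 20·log₁₀(37.4/3.2) = 73.7 − 21.35 = 52.35 dB SPL.
forklift: 92.2 − 20·log₁₀(15.2/1.1) = 92.2 − 22.81 = 69.39 dB SPL.
Σ 10^(L/10) = 3.948e+08 → L_total = 10·log₁₀(3.948e+08) = 85.96 dB SPL.

86.0 dB SPL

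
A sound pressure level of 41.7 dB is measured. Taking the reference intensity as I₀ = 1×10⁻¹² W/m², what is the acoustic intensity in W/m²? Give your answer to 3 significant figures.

1.48e-08 W/m²

I = I₀·10^(L/10) = 10⁻¹² × 10^(41.7/10) = 10^(-7.830).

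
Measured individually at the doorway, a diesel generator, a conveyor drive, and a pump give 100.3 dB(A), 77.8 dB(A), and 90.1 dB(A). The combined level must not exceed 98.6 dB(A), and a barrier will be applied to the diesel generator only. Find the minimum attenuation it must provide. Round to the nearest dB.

2 dB

Everything except the diesel generator sums to 10^(77.8/10) + 10^(90.1/10) = 1.084e+09 in linear terms, 90.35 dB(A).
The limit corresponds to 10^(98.6/10) = 7.244e+09; subtracting the fixed part leaves 6.161e+09 for the diesel generator, i.e. 97.90 dB(A).
So the diesel generator must be reduced from 100.3 to 97.90 dB(A): IL = 2.40 dB.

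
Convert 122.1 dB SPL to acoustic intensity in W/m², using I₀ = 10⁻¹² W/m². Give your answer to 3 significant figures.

1.62 W/m²

I/I₀ = 10^(122.1/10) = 1.622e+12, so I = 1.622e+12 × 10⁻¹² W/m².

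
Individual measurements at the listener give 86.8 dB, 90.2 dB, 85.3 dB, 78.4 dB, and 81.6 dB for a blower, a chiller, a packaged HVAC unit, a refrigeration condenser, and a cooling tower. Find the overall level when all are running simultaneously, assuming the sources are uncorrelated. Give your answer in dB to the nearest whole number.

Incoherent sources combine by intensity addition: L_total = 10·log₁₀(Σ 10^(L_i/10)).
Σ 10^(L/10) = 10^(86.8/10) + 10^(90.2/10) + 10^(85.3/10) + 10^(78.4/10) + 10^(81.6/10) = 2.078e+09.
L_total = 10·log₁₀(2.078e+09) = 93.18 dB.

93 dB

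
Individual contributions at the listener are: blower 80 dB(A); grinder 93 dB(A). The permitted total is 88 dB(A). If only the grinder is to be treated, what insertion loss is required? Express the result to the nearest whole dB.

Fixed contribution from the other source: Σ 10^(L/10) = 10^(80/10) = 1.000e+08 (80.00 dB(A)).
The limit corresponds to 10^(88/10) = 6.310e+08; subtracting the fixed part leaves 5.310e+08 for the grinder, i.e. 87.25 dB(A).
Required insertion loss = 93 − 87.25 = 5.75 dB.

6 dB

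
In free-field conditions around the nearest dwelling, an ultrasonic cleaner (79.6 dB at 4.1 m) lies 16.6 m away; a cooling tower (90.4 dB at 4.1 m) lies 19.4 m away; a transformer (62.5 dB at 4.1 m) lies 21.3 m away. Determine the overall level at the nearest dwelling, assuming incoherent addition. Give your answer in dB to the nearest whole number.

First find each source's level at the receiver (point-source: −20·log₁₀(r/r_ref)), then combine on an intensity basis.
ultrasonic cleaner: 79.6 − 20·log₁₀(16.6/4.1) = 79.6 − 12.15 = 67.45 dB.
cooling tower: 90.4 − 20·log₁₀(19.4/4.1) = 90.4 − 13.50 = 76.90 dB.
transformer: 62.5 − 20·log₁₀(21.3/4.1) = 62.5 − 14.31 = 48.19 dB.
Σ 10^(L/10) = 5.460e+07 → L_total = 10·log₁₀(5.460e+07) = 77.37 dB.

77 dB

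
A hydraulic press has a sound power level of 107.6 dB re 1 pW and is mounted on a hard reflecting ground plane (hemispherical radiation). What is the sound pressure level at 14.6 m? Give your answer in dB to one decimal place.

76.3 dB

L_p = L_w − 10·log₁₀(2π·r²) with r = 14.6 m.
2π·r² = 1339 m², 10·log₁₀ of that is 31.269 dB.
L_p = 107.6 − 31.269 = 76.33 dB.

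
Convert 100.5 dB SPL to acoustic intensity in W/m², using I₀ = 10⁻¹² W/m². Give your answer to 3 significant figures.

0.0112 W/m²

I = I₀·10^(L/10) = 10⁻¹² × 10^(100.5/10) = 10^(-1.950).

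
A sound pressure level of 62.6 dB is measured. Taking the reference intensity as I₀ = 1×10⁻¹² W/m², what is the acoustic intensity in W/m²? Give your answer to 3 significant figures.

1.82e-06 W/m²

L = 10·log₁₀(I/I₀) ⇒ I = I₀·10^(L/10) = 10⁻¹² × 10^6.26.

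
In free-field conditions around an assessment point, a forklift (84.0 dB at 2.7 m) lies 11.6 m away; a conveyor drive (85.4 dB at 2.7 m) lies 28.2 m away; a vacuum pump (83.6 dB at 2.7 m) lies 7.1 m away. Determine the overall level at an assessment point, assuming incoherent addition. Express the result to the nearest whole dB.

First find each source's level at the receiver (point-source: −20·log₁₀(r/r_ref)), then combine on an intensity basis.
forklift: 84.0 − 20·log₁₀(11.6/2.7) = 84.0 − 12.66 = 71.34 dB.
conveyor drive: 85.4 − 20·log₁₀(28.2/2.7) = 85.4 − 20.38 = 65.02 dB.
vacuum pump: 83.6 − 20·log₁₀(7.1/2.7) = 83.6 − 8.40 = 75.20 dB.
Σ 10^(L/10) = 4.992e+07 → L_total = 10·log₁₀(4.992e+07) = 76.98 dB.

77 dB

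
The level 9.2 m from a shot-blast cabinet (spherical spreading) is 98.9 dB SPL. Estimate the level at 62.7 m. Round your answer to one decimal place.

Spherical spreading from a point source gives a 20·log₁₀(r₂/r₁) drop.
L₂ = 98.9 − 20·log₁₀(62.7/9.2) = 98.9 − 16.670 = 82.23 dB SPL.

82.2 dB SPL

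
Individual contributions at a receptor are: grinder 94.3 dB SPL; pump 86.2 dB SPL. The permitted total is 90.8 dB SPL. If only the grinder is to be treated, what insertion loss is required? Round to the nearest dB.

5 dB

Fixed contribution from the other source: Σ 10^(L/10) = 10^(86.2/10) = 4.169e+08 (86.20 dB SPL).
The limit corresponds to 10^(90.8/10) = 1.202e+09; subtracting the fixed part leaves 7.854e+08 for the grinder, i.e. 88.95 dB SPL.
So the grinder must be reduced from 94.3 to 88.95 dB SPL: IL = 5.35 dB.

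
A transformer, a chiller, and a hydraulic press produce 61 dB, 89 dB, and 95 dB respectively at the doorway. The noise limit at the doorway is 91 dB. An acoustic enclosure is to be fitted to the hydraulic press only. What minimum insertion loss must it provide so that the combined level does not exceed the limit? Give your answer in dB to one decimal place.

8.3 dB

Fixed contribution from the other sources: Σ 10^(L/10) = 10^(61/10) + 10^(89/10) = 7.956e+08 (89.01 dB).
The limit corresponds to 10^(91/10) = 1.259e+09; subtracting the fixed part leaves 4.633e+08 for the hydraulic press, i.e. 86.66 dB.
So the hydraulic press must be reduced from 95 to 86.66 dB: IL = 8.34 dB.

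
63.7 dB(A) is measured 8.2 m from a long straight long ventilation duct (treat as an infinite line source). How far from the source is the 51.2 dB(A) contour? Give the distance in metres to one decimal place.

145.8 m

Line-source spreading drops the level by 10·log₁₀(r₂/r₁); inverting, r₂/r₁ = 10^(ΔL/10).
r₂ = 8.2·10^((63.7−51.2)/10) = 8.2·10^(12.5/10) = 145.82 m.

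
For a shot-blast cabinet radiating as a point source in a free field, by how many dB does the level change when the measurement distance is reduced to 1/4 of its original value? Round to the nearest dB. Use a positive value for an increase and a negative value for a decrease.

+12 dB

Point-source spreading: ΔL = −20·log₁₀(r₂/r₁).
ΔL = −20·log₁₀(0.25) = +12.04 dB.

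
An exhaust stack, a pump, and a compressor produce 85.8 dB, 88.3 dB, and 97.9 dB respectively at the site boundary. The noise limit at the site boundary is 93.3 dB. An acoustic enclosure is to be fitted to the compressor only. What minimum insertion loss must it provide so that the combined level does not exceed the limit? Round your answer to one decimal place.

Fixed contribution from the other sources: Σ 10^(L/10) = 10^(85.8/10) + 10^(88.3/10) = 1.056e+09 (90.24 dB).
To meet 93.3 dB overall, the treated compressor may contribute at most 10^(93.3/10) − 1.056e+09 = 1.082e+09, i.e. 90.34 dB.
Required insertion loss = 97.9 − 90.34 = 7.56 dB.

7.6 dB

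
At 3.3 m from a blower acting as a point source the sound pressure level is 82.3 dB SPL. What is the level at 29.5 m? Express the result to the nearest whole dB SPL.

63 dB SPL

For a point source, L₂ = L₁ − 20·log₁₀(r₂/r₁).
L₂ = 82.3 − 20·log₁₀(29.5/3.3) = 82.3 − 19.026 = 63.27 dB SPL.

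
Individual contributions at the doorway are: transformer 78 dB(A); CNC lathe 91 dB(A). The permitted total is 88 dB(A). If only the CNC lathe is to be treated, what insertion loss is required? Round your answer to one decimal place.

3.5 dB

Fixed contribution from the other source: Σ 10^(L/10) = 10^(78/10) = 6.310e+07 (78.00 dB(A)).
The limit corresponds to 10^(88/10) = 6.310e+08; subtracting the fixed part leaves 5.679e+08 for the CNC lathe, i.e. 87.54 dB(A).
Required insertion loss = 91 − 87.54 = 3.46 dB.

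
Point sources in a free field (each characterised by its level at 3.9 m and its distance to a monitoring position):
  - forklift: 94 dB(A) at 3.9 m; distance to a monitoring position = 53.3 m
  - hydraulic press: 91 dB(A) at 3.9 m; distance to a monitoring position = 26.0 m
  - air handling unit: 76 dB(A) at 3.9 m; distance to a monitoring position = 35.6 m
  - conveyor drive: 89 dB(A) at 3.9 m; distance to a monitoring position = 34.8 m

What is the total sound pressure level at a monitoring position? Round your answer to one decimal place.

First find each source's level at the receiver (point-source: −20·log₁₀(r/r_ref)), then combine on an intensity basis.
forklift: 94 − 20·log₁₀(53.3/3.9) = 94 − 22.71 = 71.29 dB(A).
hydraulic press: 91 − 20·log₁₀(26.0/3.9) = 91 − 16.48 = 74.52 dB(A).
air handling unit: 76 − 20·log₁₀(35.6/3.9) = 76 − 19.21 = 56.79 dB(A).
conveyor drive: 89 − 20·log₁₀(34.8/3.9) = 89 − 19.01 = 69.99 dB(A).
Σ 10^(L/10) = 5.223e+07 → L_total = 10·log₁₀(5.223e+07) = 77.18 dB(A).

77.2 dB(A)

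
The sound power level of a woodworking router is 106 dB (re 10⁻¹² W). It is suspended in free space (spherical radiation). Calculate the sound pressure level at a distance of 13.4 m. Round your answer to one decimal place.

The power spreads over a sphere of area 4π·r², so L_p = L_w − 10·log₁₀(4π·r²).
4π·r² = 2256 m², 10·log₁₀ of that is 33.534 dB.
L_p = 106 − 33.534 = 72.47 dB.

72.5 dB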